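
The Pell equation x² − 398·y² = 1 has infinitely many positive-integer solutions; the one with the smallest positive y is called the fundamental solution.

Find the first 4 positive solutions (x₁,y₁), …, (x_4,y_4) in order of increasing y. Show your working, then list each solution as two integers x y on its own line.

d=398: √d = [19; 1,18,1,38] (ℓ=4, even), read p_3/q_3
k=0  a_k=19  p_k/q_k = 19/1
…
k=2  a_k=18  p_k/q_k = 379/19
k=3  a_k=1  p_k/q_k = 399/20
fundamental: x₁=399, y₁=20  (since 159201 − 398·400 = 1)
k=2:  x_2 = 399·399+398·20·20 = 318401,  y_2 = 399·20+20·399 = 15960
k=3:  x_3 = 399·318401+398·20·15960 = 254083599,  y_3 = 399·15960+20·318401 = 12736060
k=4:  x_4 = 399·254083599+398·20·12736060 = 202758393601,  y_4 = 399·12736060+20·254083599 = 10163359920

399 20
318401 15960
254083599 12736060
202758393601 10163359920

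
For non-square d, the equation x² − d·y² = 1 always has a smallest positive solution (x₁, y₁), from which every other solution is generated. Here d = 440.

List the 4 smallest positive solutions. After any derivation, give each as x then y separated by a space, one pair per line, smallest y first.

21 1
881 42
36981 1763
1552321 74004

√440 → a₀=20, period (1,40); ℓ=2 even so k=1
step 0: (20, 1)  from 20·(1,0) + (0,1)
step 1: (21, 1)  from 1·(20,1) + (1,0)
fundamental: x₁=21, y₁=1  (since 441 − 440·1 = 1)
(21+1√440)^2 = 881 + 42√440
(21+1√440)^3 = 36981 + 1763√440
(21+1√440)^4 = 1552321 + 74004√440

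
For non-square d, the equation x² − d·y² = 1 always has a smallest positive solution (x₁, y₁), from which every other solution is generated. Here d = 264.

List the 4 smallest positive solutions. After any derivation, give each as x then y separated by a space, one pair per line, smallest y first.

65 4
8449 520
1098305 67596
142771201 8786960

√264 = [16; 4,32, …], period ℓ=2 (even) → k=1
k=0  a_k=16  p_k/q_k = 16/1
k=1  a_k=4  p_k/q_k = 65/4
(x₁, y₁) = (65, 4);  65² − 264·4² = 1 ✓
k=2:  x_2 = 65·65+264·4·4 = 8449,  y_2 = 65·4+4·65 = 520
k=3:  x_3 = 65·8449+264·4·520 = 1098305,  y_3 = 65·520+4·8449 = 67596
k=4:  x_4 = 65·1098305+264·4·67596 = 142771201,  y_4 = 65·67596+4·1098305 = 8786960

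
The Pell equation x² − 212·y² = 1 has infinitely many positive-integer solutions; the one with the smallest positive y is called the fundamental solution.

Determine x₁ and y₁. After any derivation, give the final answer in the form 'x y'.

66249 4550

√212 = [14; 1,1,3,1,1,…,1,1,28, …], period ℓ=14 (even) → k=13
step 0: (14, 1)  from 14·(1,0) + (0,1)
…
step 2: (29, 2)  from 1·(15,1) + (14,1)
step 3: (102, 7)  from 3·(29,2) + (15,1)
step 4: (131, 9)  from 1·(102,7) + (29,2)
…
step 8: (2781, 191)  from 1·(2417,166) + (364,25)
step 9: (5198, 357)  from 1·(2781,191) + (2417,166)
…
step 11: (29135, 2001)  from 3·(7979,548) + (5198,357)
step 12: (37114, 2549)  from 1·(29135,2001) + (7979,548)
step 13: (66249, 4550)  from 1·(37114,2549) + (29135,2001)
→ (66249, 4550).  Check: 66249²=4388930001, 212·4550²=4388930000, difference 1.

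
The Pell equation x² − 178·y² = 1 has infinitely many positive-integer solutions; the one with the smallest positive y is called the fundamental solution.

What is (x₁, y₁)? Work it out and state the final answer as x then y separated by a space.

d=178: √d = [13; 2,1,12,1,2,26] (ℓ=6, even), read p_5/q_5
k=0  a_k=13  p_k/q_k = 13/1
k=1  a_k=2  p_k/q_k = 27/2
…
k=3  a_k=12  p_k/q_k = 507/38
k=4  a_k=1  p_k/q_k = 547/41
k=5  a_k=2  p_k/q_k = 1601/120
(x₁, y₁) = (1601, 120);  1601² − 178·120² = 1 ✓

1601 120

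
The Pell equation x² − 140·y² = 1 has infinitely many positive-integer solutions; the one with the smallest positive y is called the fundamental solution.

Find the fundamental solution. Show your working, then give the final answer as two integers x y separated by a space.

[11; 1,4,1,22] for √140; ℓ=4 ⇒ convergent index 3
k=0  a_k=11  p_k/q_k = 11/1
k=1  a_k=1  p_k/q_k = 12/1
k=2  a_k=4  p_k/q_k = 59/5
k=3  a_k=1  p_k/q_k = 71/6
fundamental: x₁=71, y₁=6  (since 5041 − 140·36 = 1)

71 6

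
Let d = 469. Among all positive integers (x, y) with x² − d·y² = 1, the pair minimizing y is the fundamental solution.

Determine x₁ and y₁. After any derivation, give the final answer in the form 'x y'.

√469 = [21; 1,1,1,10,6,10,1,1,1,42, …], period ℓ=10 (even) → k=9
step 0: (21, 1)  from 21·(1,0) + (0,1)
…
step 2: (43, 2)  from 1·(22,1) + (21,1)
step 3: (65, 3)  from 1·(43,2) + (22,1)
step 4: (693, 32)  from 10·(65,3) + (43,2)
…
step 8: (90069, 4159)  from 1·(47146,2177) + (42923,1982)
step 9: (137215, 6336)  from 1·(90069,4159) + (47146,2177)
fundamental: x₁=137215, y₁=6336  (since 18827956225 − 469·40144896 = 1)

137215 6336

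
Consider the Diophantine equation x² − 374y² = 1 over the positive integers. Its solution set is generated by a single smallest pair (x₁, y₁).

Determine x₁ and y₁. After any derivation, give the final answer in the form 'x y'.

3365 174

d=374: √d = [19; 2,1,18,1,2,38] (ℓ=6, even), read p_5/q_5
a_0=19:  p_0=19·1+0=19,  q_0=19·0+1=1
a_1=2:  p_1=2·19+1=39,  q_1=2·1+0=2
a_2=1:  p_2=1·39+19=58,  q_2=1·2+1=3
a_3=18:  p_3=18·58+39=1083,  q_3=18·3+2=56
a_4=1:  p_4=1·1083+58=1141,  q_4=1·56+3=59
a_5=2:  p_5=2·1141+1083=3365,  q_5=2·59+56=174
→ (3365, 174).  Check: 3365²=11323225, 374·174²=11323224, difference 1.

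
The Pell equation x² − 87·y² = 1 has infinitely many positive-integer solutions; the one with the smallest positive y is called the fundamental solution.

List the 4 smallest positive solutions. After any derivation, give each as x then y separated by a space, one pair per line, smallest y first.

√87 → a₀=9, period (3,18); ℓ=2 even so k=1
k=0  a_k=9  p_k/q_k = 9/1
k=1  a_k=3  p_k/q_k = 28/3
→ (28, 3).  Check: 28²=784, 87·3²=783, difference 1.
(28+3√87)^2 = 1567 + 168√87
(28+3√87)^3 = 87724 + 9405√87
(28+3√87)^4 = 4910977 + 526512√87

28 3
1567 168
87724 9405
4910977 526512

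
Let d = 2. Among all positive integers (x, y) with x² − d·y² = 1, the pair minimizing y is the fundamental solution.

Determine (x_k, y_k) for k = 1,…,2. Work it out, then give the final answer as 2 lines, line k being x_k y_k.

3 2
17 12

[1; 2] for √2; ℓ=1 ⇒ convergent index 1
a_0=1:  p_0=1·1+0=1,  q_0=1·0+1=1
a_1=2:  p_1=2·1+1=3,  q_1=2·1+0=2
(x₁, y₁) = (3, 2);  3² − 2·2² = 1 ✓
k=2:  x_2 = 3·3+2·2·2 = 17,  y_2 = 3·2+2·3 = 12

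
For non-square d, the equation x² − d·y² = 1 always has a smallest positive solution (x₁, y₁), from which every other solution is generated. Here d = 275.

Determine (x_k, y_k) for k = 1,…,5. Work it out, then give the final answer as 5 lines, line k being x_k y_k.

[16; 1,1,2,1,1,32] for √275; ℓ=6 ⇒ convergent index 5
i=0: a=16 ⇒ p=16, q=1
i=1: a=1 ⇒ p=17, q=1
i=2: a=1 ⇒ p=33, q=2
…
i=4: a=1 ⇒ p=116, q=7
i=5: a=1 ⇒ p=199, q=12
(x₁, y₁) = (199, 12);  199² − 275·12² = 1 ✓
(x_2, y_2) = (199·199 + 275·12·12, 199·12 + 12·199) = (79201, 4776)
(x_3, y_3) = (199·79201 + 275·12·4776, 199·4776 + 12·79201) = (31521799, 1900836)
(x_4, y_4) = (199·31521799 + 275·12·1900836, 199·1900836 + 12·31521799) = (12545596801, 756527952)
(x_5, y_5) = (199·12545596801 + 275·12·756527952, 199·756527952 + 12·12545596801) = (4993116004999, 301096224060)

199 12
79201 4776
31521799 1900836
12545596801 756527952
4993116004999 301096224060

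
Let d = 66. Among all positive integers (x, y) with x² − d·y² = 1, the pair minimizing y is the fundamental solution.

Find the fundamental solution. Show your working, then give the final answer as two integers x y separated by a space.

√66 = [8; 8,16, …], period ℓ=2 (even) → k=1
a_0=8:  p_0=8·1+0=8,  q_0=8·0+1=1
a_1=8:  p_1=8·8+1=65,  q_1=8·1+0=8
→ (65, 8).  Check: 65²=4225, 66·8²=4224, difference 1.

65 8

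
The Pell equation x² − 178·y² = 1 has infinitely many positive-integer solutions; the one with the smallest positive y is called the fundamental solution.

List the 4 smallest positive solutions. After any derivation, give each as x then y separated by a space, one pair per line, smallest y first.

√178 → a₀=13, period (2,1,12,1,2,26); ℓ=6 even so k=5
k=0  a_k=13  p_k/q_k = 13/1
k=1  a_k=2  p_k/q_k = 27/2
…
k=3  a_k=12  p_k/q_k = 507/38
k=4  a_k=1  p_k/q_k = 547/41
k=5  a_k=2  p_k/q_k = 1601/120
(x₁, y₁) = (1601, 120);  1601² − 178·120² = 1 ✓
(x_2, y_2) = (1601·1601 + 178·120·120, 1601·120 + 120·1601) = (5126401, 384240)
(x_3, y_3) = (1601·5126401 + 178·120·384240, 1601·384240 + 120·5126401) = (16414734401, 1230336360)
(x_4, y_4) = (1601·16414734401 + 178·120·1230336360, 1601·1230336360 + 120·16414734401) = (52559974425601, 3939536640480)

1601 120
5126401 384240
16414734401 1230336360
52559974425601 3939536640480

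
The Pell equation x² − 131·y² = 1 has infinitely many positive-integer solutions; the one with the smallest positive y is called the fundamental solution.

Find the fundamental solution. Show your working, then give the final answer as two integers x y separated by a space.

10610 927

√131 = [11; 2,4,11,4,2,22, …], period ℓ=6 (even) → k=5
a_0=11:  p_0=11·1+0=11,  q_0=11·0+1=1
…
a_2=4:  p_2=4·23+11=103,  q_2=4·2+1=9
a_3=11:  p_3=11·103+23=1156,  q_3=11·9+2=101
a_4=4:  p_4=4·1156+103=4727,  q_4=4·101+9=413
a_5=2:  p_5=2·4727+1156=10610,  q_5=2·413+101=927
(x₁, y₁) = (10610, 927);  10610² − 131·927² = 1 ✓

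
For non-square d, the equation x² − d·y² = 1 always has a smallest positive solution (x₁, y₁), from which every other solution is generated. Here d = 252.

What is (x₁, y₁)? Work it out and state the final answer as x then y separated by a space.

√252 = [15; 1,6,1,30, …], period ℓ=4 (even) → k=3
k=0  a_k=15  p_k/q_k = 15/1
…
k=2  a_k=6  p_k/q_k = 111/7
k=3  a_k=1  p_k/q_k = 127/8
fundamental: x₁=127, y₁=8  (since 16129 − 252·64 = 1)

127 8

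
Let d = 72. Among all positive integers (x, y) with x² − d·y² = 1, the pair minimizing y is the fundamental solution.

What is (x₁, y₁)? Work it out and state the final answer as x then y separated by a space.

17 2

[8; 2,16] for √72; ℓ=2 ⇒ convergent index 1
i=0: a=8 ⇒ p=8, q=1
i=1: a=2 ⇒ p=17, q=2
fundamental: x₁=17, y₁=2  (since 289 − 72·4 = 1)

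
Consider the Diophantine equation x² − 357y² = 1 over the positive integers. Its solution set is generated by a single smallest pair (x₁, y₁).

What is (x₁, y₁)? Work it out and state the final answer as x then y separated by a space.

[18; 1,8,2,8,1,36] for √357; ℓ=6 ⇒ convergent index 5
a_0=18:  p_0=18·1+0=18,  q_0=18·0+1=1
a_1=1:  p_1=1·18+1=19,  q_1=1·1+0=1
…
a_4=8:  p_4=8·359+170=3042,  q_4=8·19+9=161
a_5=1:  p_5=1·3042+359=3401,  q_5=1·161+19=180
(x₁, y₁) = (3401, 180);  3401² − 357·180² = 1 ✓

3401 180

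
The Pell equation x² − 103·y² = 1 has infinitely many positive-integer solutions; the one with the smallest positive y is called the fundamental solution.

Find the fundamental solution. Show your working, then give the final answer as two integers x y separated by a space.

√103 = [10; 6,1,2,1,1,9,1,1,2,1,6,20, …], period ℓ=12 (even) → k=11
step 0: (10, 1)  from 10·(1,0) + (0,1)
…
step 2: (71, 7)  from 1·(61,6) + (10,1)
step 3: (203, 20)  from 2·(71,7) + (61,6)
step 4: (274, 27)  from 1·(203,20) + (71,7)
step 5: (477, 47)  from 1·(274,27) + (203,20)
…
step 8: (9611, 947)  from 1·(5044,497) + (4567,450)
step 9: (24266, 2391)  from 2·(9611,947) + (5044,497)
step 10: (33877, 3338)  from 1·(24266,2391) + (9611,947)
step 11: (227528, 22419)  from 6·(33877,3338) + (24266,2391)
→ (227528, 22419).  Check: 227528²=51768990784, 103·22419²=51768990783, difference 1.

227528 22419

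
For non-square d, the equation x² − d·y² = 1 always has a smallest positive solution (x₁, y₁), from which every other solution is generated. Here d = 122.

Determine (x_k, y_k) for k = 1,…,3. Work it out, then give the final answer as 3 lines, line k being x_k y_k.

d=122: √d = [11; 22] (ℓ=1, odd), read p_1/q_1
k=0  a_k=11  p_k/q_k = 11/1
k=1  a_k=22  p_k/q_k = 243/22
→ (243, 22).  Check: 243²=59049, 122·22²=59048, difference 1.
(243+22√122)^2 = 118097 + 10692√122
(243+22√122)^3 = 57394899 + 5196290√122

243 22
118097 10692
57394899 5196290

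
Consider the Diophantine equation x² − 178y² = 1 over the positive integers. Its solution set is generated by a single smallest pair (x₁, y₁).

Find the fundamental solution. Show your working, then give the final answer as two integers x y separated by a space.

√178 = [13; 2,1,12,1,2,26, …], period ℓ=6 (even) → k=5
k=0  a_k=13  p_k/q_k = 13/1
…
k=4  a_k=1  p_k/q_k = 547/41
k=5  a_k=2  p_k/q_k = 1601/120
(x₁, y₁) = (1601, 120);  1601² − 178·120² = 1 ✓

1601 120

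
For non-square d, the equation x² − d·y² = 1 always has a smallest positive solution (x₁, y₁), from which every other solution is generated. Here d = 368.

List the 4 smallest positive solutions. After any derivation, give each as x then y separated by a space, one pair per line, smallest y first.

1151 60
2649601 138120
6099380351 317952180
14040770918401 731925780240

d=368: √d = [19; 5,2,5,38] (ℓ=4, even), read p_3/q_3
a_0=19:  p_0=19·1+0=19,  q_0=19·0+1=1
a_1=5:  p_1=5·19+1=96,  q_1=5·1+0=5
a_2=2:  p_2=2·96+19=211,  q_2=2·5+1=11
a_3=5:  p_3=5·211+96=1151,  q_3=5·11+5=60
fundamental: x₁=1151, y₁=60  (since 1324801 − 368·3600 = 1)
(x_2, y_2) = (1151·1151 + 368·60·60, 1151·60 + 60·1151) = (2649601, 138120)
(x_3, y_3) = (1151·2649601 + 368·60·138120, 1151·138120 + 60·2649601) = (6099380351, 317952180)
(x_4, y_4) = (1151·6099380351 + 368·60·317952180, 1151·317952180 + 60·6099380351) = (14040770918401, 731925780240)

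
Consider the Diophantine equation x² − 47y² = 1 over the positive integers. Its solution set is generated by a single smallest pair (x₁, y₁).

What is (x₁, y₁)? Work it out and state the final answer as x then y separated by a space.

d=47: √d = [6; 1,5,1,12] (ℓ=4, even), read p_3/q_3
a_0=6:  p_0=6·1+0=6,  q_0=6·0+1=1
…
a_2=5:  p_2=5·7+6=41,  q_2=5·1+1=6
a_3=1:  p_3=1·41+7=48,  q_3=1·6+1=7
fundamental: x₁=48, y₁=7  (since 2304 − 47·49 = 1)

48 7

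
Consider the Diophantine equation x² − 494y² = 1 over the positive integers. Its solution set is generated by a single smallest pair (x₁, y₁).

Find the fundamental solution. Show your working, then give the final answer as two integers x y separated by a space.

73035 3286

[22; 4,2,2,1,2,1,2,2,4,44] for √494; ℓ=10 ⇒ convergent index 9
k=0  a_k=22  p_k/q_k = 22/1
k=1  a_k=4  p_k/q_k = 89/4
…
k=3  a_k=2  p_k/q_k = 489/22
k=4  a_k=1  p_k/q_k = 689/31
k=5  a_k=2  p_k/q_k = 1867/84
…
k=8  a_k=2  p_k/q_k = 16514/743
k=9  a_k=4  p_k/q_k = 73035/3286
→ (73035, 3286).  Check: 73035²=5334111225, 494·3286²=5334111224, difference 1.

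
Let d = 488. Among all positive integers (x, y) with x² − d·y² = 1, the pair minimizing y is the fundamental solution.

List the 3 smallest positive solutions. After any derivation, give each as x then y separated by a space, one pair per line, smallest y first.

√488 = [22; 11,44, …], period ℓ=2 (even) → k=1
i=0: a=22 ⇒ p=22, q=1
i=1: a=11 ⇒ p=243, q=11
fundamental: x₁=243, y₁=11  (since 59049 − 488·121 = 1)
n=2: (243,11)∘(243,11) = (243·243+488·11·11, 243·11+11·243) = (118097,5346)
n=3: (118097,5346)∘(243,11) = (243·118097+488·11·5346, 243·5346+11·118097) = (57394899,2598145)

243 11
118097 5346
57394899 2598145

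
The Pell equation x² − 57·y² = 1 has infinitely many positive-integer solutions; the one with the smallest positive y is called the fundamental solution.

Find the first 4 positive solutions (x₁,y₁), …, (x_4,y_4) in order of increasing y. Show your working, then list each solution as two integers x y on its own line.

151 20
45601 6040
13771351 1824060
4158902401 550860080

d=57: √d = [7; 1,1,4,1,1,14] (ℓ=6, even), read p_5/q_5
k=0  a_k=7  p_k/q_k = 7/1
…
k=4  a_k=1  p_k/q_k = 83/11
k=5  a_k=1  p_k/q_k = 151/20
fundamental: x₁=151, y₁=20  (since 22801 − 57·400 = 1)
n=2: (151,20)∘(151,20) = (151·151+57·20·20, 151·20+20·151) = (45601,6040)
n=3: (45601,6040)∘(151,20) = (151·45601+57·20·6040, 151·6040+20·45601) = (13771351,1824060)
n=4: (13771351,1824060)∘(151,20) = (151·13771351+57·20·1824060, 151·1824060+20·13771351) = (4158902401,550860080)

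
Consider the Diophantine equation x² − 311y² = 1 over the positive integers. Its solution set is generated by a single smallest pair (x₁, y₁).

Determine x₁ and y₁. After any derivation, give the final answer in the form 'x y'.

d=311: √d = [17; 1,1,1,2,1,…,1,1,34] (ℓ=16, even), read p_15/q_15
a_0=17:  p_0=17·1+0=17,  q_0=17·0+1=1
…
a_2=1:  p_2=1·18+17=35,  q_2=1·1+1=2
…
a_4=2:  p_4=2·53+35=141,  q_4=2·3+2=8
…
a_8=17:  p_8=17·4109+1305=71158,  q_8=17·233+74=4035
…
a_11=1:  p_11=1·1376656+217583=1594239,  q_11=1·78063+12338=90401
a_12=2:  p_12=2·1594239+1376656=4565134,  q_12=2·90401+78063=258865
a_13=1:  p_13=1·4565134+1594239=6159373,  q_13=1·258865+90401=349266
a_14=1:  p_14=1·6159373+4565134=10724507,  q_14=1·349266+258865=608131
a_15=1:  p_15=1·10724507+6159373=16883880,  q_15=1·608131+349266=957397
→ (16883880, 957397).  Check: 16883880²=285065403854400, 311·957397²=285065403854399, difference 1.

16883880 957397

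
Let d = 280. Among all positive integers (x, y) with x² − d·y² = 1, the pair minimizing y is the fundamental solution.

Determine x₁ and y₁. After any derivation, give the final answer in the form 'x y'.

d=280: √d = [16; 1,2,1,2,1,32] (ℓ=6, even), read p_5/q_5
a_0=16:  p_0=16·1+0=16,  q_0=16·0+1=1
…
a_3=1:  p_3=1·50+17=67,  q_3=1·3+1=4
a_4=2:  p_4=2·67+50=184,  q_4=2·4+3=11
a_5=1:  p_5=1·184+67=251,  q_5=1·11+4=15
(x₁, y₁) = (251, 15);  251² − 280·15² = 1 ✓

251 15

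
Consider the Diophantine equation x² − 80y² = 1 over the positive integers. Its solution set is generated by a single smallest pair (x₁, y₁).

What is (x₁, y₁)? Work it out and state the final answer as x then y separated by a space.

9 1

√80 = [8; 1,16, …], period ℓ=2 (even) → k=1
a_0=8:  p_0=8·1+0=8,  q_0=8·0+1=1
a_1=1:  p_1=1·8+1=9,  q_1=1·1+0=1
fundamental: x₁=9, y₁=1  (since 81 − 80·1 = 1)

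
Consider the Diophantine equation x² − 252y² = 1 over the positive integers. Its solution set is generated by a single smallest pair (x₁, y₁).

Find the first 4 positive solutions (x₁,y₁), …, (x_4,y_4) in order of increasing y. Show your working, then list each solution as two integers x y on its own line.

127 8
32257 2032
8193151 516120
2081028097 131092448

[15; 1,6,1,30] for √252; ℓ=4 ⇒ convergent index 3
k=0  a_k=15  p_k/q_k = 15/1
…
k=2  a_k=6  p_k/q_k = 111/7
k=3  a_k=1  p_k/q_k = 127/8
→ (127, 8).  Check: 127²=16129, 252·8²=16128, difference 1.
(x_2, y_2) = (127·127 + 252·8·8, 127·8 + 8·127) = (32257, 2032)
(x_3, y_3) = (127·32257 + 252·8·2032, 127·2032 + 8·32257) = (8193151, 516120)
(x_4, y_4) = (127·8193151 + 252·8·516120, 127·516120 + 8·8193151) = (2081028097, 131092448)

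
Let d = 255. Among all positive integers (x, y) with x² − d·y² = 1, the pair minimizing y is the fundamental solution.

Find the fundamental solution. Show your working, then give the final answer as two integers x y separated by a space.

16 1

√255 = [15; 1,30, …], period ℓ=2 (even) → k=1
a_0=15:  p_0=15·1+0=15,  q_0=15·0+1=1
a_1=1:  p_1=1·15+1=16,  q_1=1·1+0=1
fundamental: x₁=16, y₁=1  (since 256 − 255·1 = 1)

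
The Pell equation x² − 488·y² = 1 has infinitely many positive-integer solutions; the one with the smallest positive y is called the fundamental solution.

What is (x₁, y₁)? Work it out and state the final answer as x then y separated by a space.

[22; 11,44] for √488; ℓ=2 ⇒ convergent index 1
a_0=22:  p_0=22·1+0=22,  q_0=22·0+1=1
a_1=11:  p_1=11·22+1=243,  q_1=11·1+0=11
(x₁, y₁) = (243, 11);  243² − 488·11² = 1 ✓

243 11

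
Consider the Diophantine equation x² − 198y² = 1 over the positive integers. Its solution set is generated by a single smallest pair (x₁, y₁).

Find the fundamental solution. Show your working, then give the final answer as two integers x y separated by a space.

197 14

√198 = [14; 14,28, …], period ℓ=2 (even) → k=1
a_0=14:  p_0=14·1+0=14,  q_0=14·0+1=1
a_1=14:  p_1=14·14+1=197,  q_1=14·1+0=14
(x₁, y₁) = (197, 14);  197² − 198·14² = 1 ✓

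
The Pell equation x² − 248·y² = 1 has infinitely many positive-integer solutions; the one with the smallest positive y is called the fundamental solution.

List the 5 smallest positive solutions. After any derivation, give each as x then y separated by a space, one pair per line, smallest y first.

63 4
7937 504
999999 63500
125991937 8000496
15873984063 1007998996

[15; 1,2,1,30] for √248; ℓ=4 ⇒ convergent index 3
k=0  a_k=15  p_k/q_k = 15/1
…
k=2  a_k=2  p_k/q_k = 47/3
k=3  a_k=1  p_k/q_k = 63/4
(x₁, y₁) = (63, 4);  63² − 248·4² = 1 ✓
(63+4√248)^2 = 7937 + 504√248
(63+4√248)^3 = 999999 + 63500√248
(63+4√248)^4 = 125991937 + 8000496√248
(63+4√248)^5 = 15873984063 + 1007998996√248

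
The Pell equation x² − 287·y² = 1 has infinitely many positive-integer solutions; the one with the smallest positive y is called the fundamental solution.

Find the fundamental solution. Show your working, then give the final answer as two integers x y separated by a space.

d=287: √d = [16; 1,15,1,32] (ℓ=4, even), read p_3/q_3
i=0: a=16 ⇒ p=16, q=1
i=1: a=1 ⇒ p=17, q=1
i=2: a=15 ⇒ p=271, q=16
i=3: a=1 ⇒ p=288, q=17
→ (288, 17).  Check: 288²=82944, 287·17²=82943, difference 1.

288 17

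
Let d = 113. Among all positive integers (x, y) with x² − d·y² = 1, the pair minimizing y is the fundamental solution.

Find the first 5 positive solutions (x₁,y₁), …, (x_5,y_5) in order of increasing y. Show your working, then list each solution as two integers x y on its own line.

1204353 113296
2900932297217 272896754976
6987493029899166849 657328051091107760
16830816386073401651890177 1583310020631184911403584
40540488414026331506287881514113 3813728346553801555156190094544

[10; 1,1,1,2,2,1,1,1,20] for √113; ℓ=9 ⇒ convergent index 17
k=0  a_k=10  p_k/q_k = 10/1
k=1  a_k=1  p_k/q_k = 11/1
…
k=4  a_k=2  p_k/q_k = 85/8
k=5  a_k=2  p_k/q_k = 202/19
…
k=8  a_k=1  p_k/q_k = 776/73
…
k=10  a_k=1  p_k/q_k = 16785/1579
…
k=14  a_k=2  p_k/q_k = 313483/29490
…
k=16  a_k=1  p_k/q_k = 758918/71393
k=17  a_k=1  p_k/q_k = 1204353/113296
(x₁, y₁) = (1204353, 113296);  1204353² − 113·113296² = 1 ✓
n=2: (1204353,113296)∘(1204353,113296) = (1204353·1204353+113·113296·113296, 1204353·113296+113296·1204353) = (2900932297217,272896754976)
n=3: (2900932297217,272896754976)∘(1204353,113296) = (1204353·2900932297217+113·113296·272896754976, 1204353·272896754976+113296·2900932297217) = (6987493029899166849,657328051091107760)
n=4: (6987493029899166849,657328051091107760)∘(1204353,113296) = (1204353·6987493029899166849+113·113296·657328051091107760, 1204353·657328051091107760+113296·6987493029899166849) = (16830816386073401651890177,1583310020631184911403584)
n=5: (16830816386073401651890177,1583310020631184911403584)∘(1204353,113296) = (1204353·16830816386073401651890177+113·113296·1583310020631184911403584, 1204353·1583310020631184911403584+113296·16830816386073401651890177) = (40540488414026331506287881514113,3813728346553801555156190094544)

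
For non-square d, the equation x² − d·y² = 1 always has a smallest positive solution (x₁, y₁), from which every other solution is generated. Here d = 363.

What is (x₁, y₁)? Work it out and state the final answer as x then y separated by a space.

362 19

√363 = [19; 19,38, …], period ℓ=2 (even) → k=1
step 0: (19, 1)  from 19·(1,0) + (0,1)
step 1: (362, 19)  from 19·(19,1) + (1,0)
→ (362, 19).  Check: 362²=131044, 363·19²=131043, difference 1.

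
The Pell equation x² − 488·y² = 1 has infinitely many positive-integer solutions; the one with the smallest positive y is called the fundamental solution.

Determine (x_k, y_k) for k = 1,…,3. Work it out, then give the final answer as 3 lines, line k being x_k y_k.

243 11
118097 5346
57394899 2598145

d=488: √d = [22; 11,44] (ℓ=2, even), read p_1/q_1
i=0: a=22 ⇒ p=22, q=1
i=1: a=11 ⇒ p=243, q=11
fundamental: x₁=243, y₁=11  (since 59049 − 488·121 = 1)
n=2: (243,11)∘(243,11) = (243·243+488·11·11, 243·11+11·243) = (118097,5346)
n=3: (118097,5346)∘(243,11) = (243·118097+488·11·5346, 243·5346+11·118097) = (57394899,2598145)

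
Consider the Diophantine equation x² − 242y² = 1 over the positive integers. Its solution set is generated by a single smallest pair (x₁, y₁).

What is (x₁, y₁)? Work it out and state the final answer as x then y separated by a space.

19601 1260

d=242: √d = [15; 1,1,3,1,14,1,3,1,1,30] (ℓ=10, even), read p_9/q_9
k=0  a_k=15  p_k/q_k = 15/1
k=1  a_k=1  p_k/q_k = 16/1
k=2  a_k=1  p_k/q_k = 31/2
k=3  a_k=3  p_k/q_k = 109/7
…
k=8  a_k=1  p_k/q_k = 10905/701
k=9  a_k=1  p_k/q_k = 19601/1260
(x₁, y₁) = (19601, 1260);  19601² − 242·1260² = 1 ✓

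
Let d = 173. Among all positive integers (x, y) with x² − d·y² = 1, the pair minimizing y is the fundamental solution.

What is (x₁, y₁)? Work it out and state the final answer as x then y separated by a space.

d=173: √d = [13; 6,1,1,6,26] (ℓ=5, odd), read p_9/q_9
step 0: (13, 1)  from 13·(1,0) + (0,1)
…
step 8: (382343, 29069)  from 1·(205791,15646) + (176552,13423)
step 9: (2499849, 190060)  from 6·(382343,29069) + (205791,15646)
→ (2499849, 190060).  Check: 2499849²=6249245022801, 173·190060²=6249245022800, difference 1.

2499849 190060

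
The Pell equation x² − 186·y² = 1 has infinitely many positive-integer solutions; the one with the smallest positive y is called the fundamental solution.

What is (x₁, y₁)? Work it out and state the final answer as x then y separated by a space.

7501 550

√186 → a₀=13, period (1,1,1,3,4,3,1,1,1,26); ℓ=10 even so k=9
step 0: (13, 1)  from 13·(1,0) + (0,1)
step 1: (14, 1)  from 1·(13,1) + (1,0)
step 2: (27, 2)  from 1·(14,1) + (13,1)
step 3: (41, 3)  from 1·(27,2) + (14,1)
step 4: (150, 11)  from 3·(41,3) + (27,2)
…
step 6: (2073, 152)  from 3·(641,47) + (150,11)
…
step 8: (4787, 351)  from 1·(2714,199) + (2073,152)
step 9: (7501, 550)  from 1·(4787,351) + (2714,199)
→ (7501, 550).  Check: 7501²=56265001, 186·550²=56265000, difference 1.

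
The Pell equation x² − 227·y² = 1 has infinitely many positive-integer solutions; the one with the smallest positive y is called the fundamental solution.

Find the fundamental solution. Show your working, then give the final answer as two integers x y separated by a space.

√227 → a₀=15, period (15,30); ℓ=2 even so k=1
a_0=15:  p_0=15·1+0=15,  q_0=15·0+1=1
a_1=15:  p_1=15·15+1=226,  q_1=15·1+0=15
(x₁, y₁) = (226, 15);  226² − 227·15² = 1 ✓

226 15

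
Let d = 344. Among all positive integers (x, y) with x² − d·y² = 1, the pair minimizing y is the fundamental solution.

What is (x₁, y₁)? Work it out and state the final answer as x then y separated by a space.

10405 561

√344 → a₀=18, period (1,1,4,1,3,1,4,1,1,36); ℓ=10 even so k=9
step 0: (18, 1)  from 18·(1,0) + (0,1)
…
step 3: (167, 9)  from 4·(37,2) + (19,1)
…
step 7: (4711, 254)  from 4·(983,53) + (779,42)
step 8: (5694, 307)  from 1·(4711,254) + (983,53)
step 9: (10405, 561)  from 1·(5694,307) + (4711,254)
fundamental: x₁=10405, y₁=561  (since 108264025 − 344·314721 = 1)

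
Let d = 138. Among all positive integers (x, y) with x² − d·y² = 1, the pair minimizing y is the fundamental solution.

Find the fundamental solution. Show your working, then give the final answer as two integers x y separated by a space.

√138 = [11; 1,2,1,22, …], period ℓ=4 (even) → k=3
step 0: (11, 1)  from 11·(1,0) + (0,1)
…
step 2: (35, 3)  from 2·(12,1) + (11,1)
step 3: (47, 4)  from 1·(35,3) + (12,1)
fundamental: x₁=47, y₁=4  (since 2209 − 138·16 = 1)

47 4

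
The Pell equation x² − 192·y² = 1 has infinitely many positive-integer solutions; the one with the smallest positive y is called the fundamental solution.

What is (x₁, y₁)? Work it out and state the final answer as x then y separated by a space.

[13; 1,5,1,26] for √192; ℓ=4 ⇒ convergent index 3
step 0: (13, 1)  from 13·(1,0) + (0,1)
step 1: (14, 1)  from 1·(13,1) + (1,0)
step 2: (83, 6)  from 5·(14,1) + (13,1)
step 3: (97, 7)  from 1·(83,6) + (14,1)
(x₁, y₁) = (97, 7);  97² − 192·7² = 1 ✓

97 7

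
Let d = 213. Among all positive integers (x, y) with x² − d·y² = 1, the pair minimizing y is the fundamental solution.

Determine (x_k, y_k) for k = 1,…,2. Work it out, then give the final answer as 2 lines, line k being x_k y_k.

194399 13320
75581942401 5178789360

√213 → a₀=14, period (1,1,2,6,1,8,1,6,2,1,1,28); ℓ=12 even so k=11
step 0: (14, 1)  from 14·(1,0) + (0,1)
step 1: (15, 1)  from 1·(14,1) + (1,0)
step 2: (29, 2)  from 1·(15,1) + (14,1)
step 3: (73, 5)  from 2·(29,2) + (15,1)
step 4: (467, 32)  from 6·(73,5) + (29,2)
step 5: (540, 37)  from 1·(467,32) + (73,5)
…
step 7: (5327, 365)  from 1·(4787,328) + (540,37)
step 8: (36749, 2518)  from 6·(5327,365) + (4787,328)
step 9: (78825, 5401)  from 2·(36749,2518) + (5327,365)
step 10: (115574, 7919)  from 1·(78825,5401) + (36749,2518)
step 11: (194399, 13320)  from 1·(115574,7919) + (78825,5401)
→ (194399, 13320).  Check: 194399²=37790971201, 213·13320²=37790971200, difference 1.
k=2:  x_2 = 194399·194399+213·13320·13320 = 75581942401,  y_2 = 194399·13320+13320·194399 = 5178789360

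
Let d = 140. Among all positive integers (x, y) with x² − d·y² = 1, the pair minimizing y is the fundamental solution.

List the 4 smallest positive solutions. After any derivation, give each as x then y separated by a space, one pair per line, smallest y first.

√140 → a₀=11, period (1,4,1,22); ℓ=4 even so k=3
k=0  a_k=11  p_k/q_k = 11/1
k=1  a_k=1  p_k/q_k = 12/1
k=2  a_k=4  p_k/q_k = 59/5
k=3  a_k=1  p_k/q_k = 71/6
fundamental: x₁=71, y₁=6  (since 5041 − 140·36 = 1)
(71+6√140)^2 = 10081 + 852√140
(71+6√140)^3 = 1431431 + 120978√140
(71+6√140)^4 = 203253121 + 17178024√140

71 6
10081 852
1431431 120978
203253121 17178024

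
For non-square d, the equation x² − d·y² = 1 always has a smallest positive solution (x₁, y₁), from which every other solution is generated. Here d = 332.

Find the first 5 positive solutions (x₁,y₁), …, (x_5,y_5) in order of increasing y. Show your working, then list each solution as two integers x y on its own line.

13447 738
361643617 19847772
9726043422151 533785979430
261572211433685377 14355640110942648
7034723044571491106887 386080584609905595882

√332 → a₀=18, period (4,1,1,8,1,1,4,36); ℓ=8 even so k=7
i=0: a=18 ⇒ p=18, q=1
…
i=3: a=1 ⇒ p=164, q=9
i=4: a=8 ⇒ p=1403, q=77
i=5: a=1 ⇒ p=1567, q=86
i=6: a=1 ⇒ p=2970, q=163
i=7: a=4 ⇒ p=13447, q=738
(x₁, y₁) = (13447, 738);  13447² − 332·738² = 1 ✓
(13447+738√332)^2 = 361643617 + 19847772√332
(13447+738√332)^3 = 9726043422151 + 533785979430√332
(13447+738√332)^4 = 261572211433685377 + 14355640110942648√332
(13447+738√332)^5 = 7034723044571491106887 + 386080584609905595882√332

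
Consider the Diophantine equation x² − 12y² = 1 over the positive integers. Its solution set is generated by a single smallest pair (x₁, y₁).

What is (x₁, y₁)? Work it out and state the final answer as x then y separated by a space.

[3; 2,6] for √12; ℓ=2 ⇒ convergent index 1
step 0: (3, 1)  from 3·(1,0) + (0,1)
step 1: (7, 2)  from 2·(3,1) + (1,0)
→ (7, 2).  Check: 7²=49, 12·2²=48, difference 1.

7 2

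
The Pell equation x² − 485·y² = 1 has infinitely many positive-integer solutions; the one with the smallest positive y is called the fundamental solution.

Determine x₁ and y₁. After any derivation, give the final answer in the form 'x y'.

[22; 44] for √485; ℓ=1 ⇒ convergent index 1
a_0=22:  p_0=22·1+0=22,  q_0=22·0+1=1
a_1=44:  p_1=44·22+1=969,  q_1=44·1+0=44
(x₁, y₁) = (969, 44);  969² − 485·44² = 1 ✓

969 44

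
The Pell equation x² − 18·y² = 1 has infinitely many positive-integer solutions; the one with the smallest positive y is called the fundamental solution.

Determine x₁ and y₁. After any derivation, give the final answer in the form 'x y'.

√18 = [4; 4,8, …], period ℓ=2 (even) → k=1
step 0: (4, 1)  from 4·(1,0) + (0,1)
step 1: (17, 4)  from 4·(4,1) + (1,0)
(x₁, y₁) = (17, 4);  17² − 18·4² = 1 ✓

17 4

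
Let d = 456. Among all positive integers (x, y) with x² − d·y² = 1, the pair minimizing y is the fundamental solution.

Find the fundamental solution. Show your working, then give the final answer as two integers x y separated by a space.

[21; 2,1,4,1,2,42] for √456; ℓ=6 ⇒ convergent index 5
a_0=21:  p_0=21·1+0=21,  q_0=21·0+1=1
…
a_4=1:  p_4=1·299+64=363,  q_4=1·14+3=17
a_5=2:  p_5=2·363+299=1025,  q_5=2·17+14=48
→ (1025, 48).  Check: 1025²=1050625, 456·48²=1050624, difference 1.

1025 48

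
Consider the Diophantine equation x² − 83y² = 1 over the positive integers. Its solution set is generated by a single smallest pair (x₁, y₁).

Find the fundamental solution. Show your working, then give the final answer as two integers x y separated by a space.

[9; 9,18] for √83; ℓ=2 ⇒ convergent index 1
k=0  a_k=9  p_k/q_k = 9/1
k=1  a_k=9  p_k/q_k = 82/9
→ (82, 9).  Check: 82²=6724, 83·9²=6723, difference 1.

82 9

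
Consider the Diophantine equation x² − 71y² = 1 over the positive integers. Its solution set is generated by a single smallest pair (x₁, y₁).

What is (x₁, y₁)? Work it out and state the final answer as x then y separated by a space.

d=71: √d = [8; 2,2,1,7,1,2,2,16] (ℓ=8, even), read p_7/q_7
i=0: a=8 ⇒ p=8, q=1
…
i=3: a=1 ⇒ p=59, q=7
…
i=6: a=2 ⇒ p=1483, q=176
i=7: a=2 ⇒ p=3480, q=413
(x₁, y₁) = (3480, 413);  3480² − 71·413² = 1 ✓

3480 413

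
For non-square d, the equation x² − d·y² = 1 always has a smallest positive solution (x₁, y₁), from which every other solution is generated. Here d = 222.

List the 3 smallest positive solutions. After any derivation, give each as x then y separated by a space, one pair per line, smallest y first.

√222 → a₀=14, period (1,8,1,28); ℓ=4 even so k=3
k=0  a_k=14  p_k/q_k = 14/1
…
k=2  a_k=8  p_k/q_k = 134/9
k=3  a_k=1  p_k/q_k = 149/10
(x₁, y₁) = (149, 10);  149² − 222·10² = 1 ✓
(149+10√222)^2 = 44401 + 2980√222
(149+10√222)^3 = 13231349 + 888030√222

149 10
44401 2980
13231349 888030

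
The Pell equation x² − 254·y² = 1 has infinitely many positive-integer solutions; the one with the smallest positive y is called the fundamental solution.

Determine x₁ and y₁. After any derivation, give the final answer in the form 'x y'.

√254 → a₀=15, period (1,14,1,30); ℓ=4 even so k=3
k=0  a_k=15  p_k/q_k = 15/1
k=1  a_k=1  p_k/q_k = 16/1
k=2  a_k=14  p_k/q_k = 239/15
k=3  a_k=1  p_k/q_k = 255/16
fundamental: x₁=255, y₁=16  (since 65025 − 254·256 = 1)

255 16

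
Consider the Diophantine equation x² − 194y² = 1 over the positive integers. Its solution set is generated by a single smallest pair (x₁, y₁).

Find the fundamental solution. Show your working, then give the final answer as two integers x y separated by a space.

√194 → a₀=13, period (1,12,1,26); ℓ=4 even so k=3
k=0  a_k=13  p_k/q_k = 13/1
…
k=2  a_k=12  p_k/q_k = 181/13
k=3  a_k=1  p_k/q_k = 195/14
(x₁, y₁) = (195, 14);  195² − 194·14² = 1 ✓

195 14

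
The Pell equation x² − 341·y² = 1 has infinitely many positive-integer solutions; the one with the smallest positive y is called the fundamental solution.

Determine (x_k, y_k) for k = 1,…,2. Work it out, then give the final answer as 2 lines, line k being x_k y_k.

d=341: √d = [18; 2,6,1,8,2,…,6,2,36] (ℓ=14, even), read p_13/q_13
a_0=18:  p_0=18·1+0=18,  q_0=18·0+1=1
…
a_4=8:  p_4=8·277+240=2456,  q_4=8·15+13=133
a_5=2:  p_5=2·2456+277=5189,  q_5=2·133+15=281
…
a_7=2:  p_7=2·7645+5189=20479,  q_7=2·414+281=1109
…
a_10=8:  p_10=8·76727+28124=641940,  q_10=8·4155+1523=34763
…
a_12=6:  p_12=6·718667+641940=4953942,  q_12=6·38918+34763=268271
a_13=2:  p_13=2·4953942+718667=10626551,  q_13=2·268271+38918=575460
(x₁, y₁) = (10626551, 575460);  10626551² − 341·575460² = 1 ✓
(x_2, y_2) = (10626551·10626551 + 341·575460·575460, 10626551·575460 + 575460·10626551) = (225847172311201, 12230310076920)

10626551 575460
225847172311201 12230310076920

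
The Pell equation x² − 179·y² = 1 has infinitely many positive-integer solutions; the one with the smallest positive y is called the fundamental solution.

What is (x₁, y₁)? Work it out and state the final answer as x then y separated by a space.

4190210 313191

√179 → a₀=13, period (2,1,1,1,3,…,1,2,26); ℓ=14 even so k=13
a_0=13:  p_0=13·1+0=13,  q_0=13·0+1=1
…
a_8=5:  p_8=5·26999+2047=137042,  q_8=5·2018+153=10243
…
a_12=1:  p_12=1·1013292+575167=1588459,  q_12=1·75737+42990=118727
a_13=2:  p_13=2·1588459+1013292=4190210,  q_13=2·118727+75737=313191
→ (4190210, 313191).  Check: 4190210²=17557859844100, 179·313191²=17557859844099, difference 1.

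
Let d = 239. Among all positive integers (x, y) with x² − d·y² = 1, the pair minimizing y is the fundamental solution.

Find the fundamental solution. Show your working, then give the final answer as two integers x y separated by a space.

[15; 2,5,1,2,4,15,4,2,1,5,2,30] for √239; ℓ=12 ⇒ convergent index 11
i=0: a=15 ⇒ p=15, q=1
…
i=4: a=2 ⇒ p=572, q=37
i=5: a=4 ⇒ p=2489, q=161
…
i=10: a=5 ⇒ p=2847431, q=184185
i=11: a=2 ⇒ p=6195120, q=400729
(x₁, y₁) = (6195120, 400729);  6195120² − 239·400729² = 1 ✓

6195120 400729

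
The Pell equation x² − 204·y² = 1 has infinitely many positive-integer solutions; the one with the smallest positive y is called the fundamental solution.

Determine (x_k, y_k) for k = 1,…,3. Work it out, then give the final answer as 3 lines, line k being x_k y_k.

4999 350
49980001 3499300
499700044999 34986001050

√204 = [14; 3,1,1,6,1,1,3,28, …], period ℓ=8 (even) → k=7
k=0  a_k=14  p_k/q_k = 14/1
k=1  a_k=3  p_k/q_k = 43/3
…
k=5  a_k=1  p_k/q_k = 757/53
k=6  a_k=1  p_k/q_k = 1414/99
k=7  a_k=3  p_k/q_k = 4999/350
fundamental: x₁=4999, y₁=350  (since 24990001 − 204·122500 = 1)
n=2: (4999,350)∘(4999,350) = (4999·4999+204·350·350, 4999·350+350·4999) = (49980001,3499300)
n=3: (49980001,3499300)∘(4999,350) = (4999·49980001+204·350·3499300, 4999·3499300+350·49980001) = (499700044999,34986001050)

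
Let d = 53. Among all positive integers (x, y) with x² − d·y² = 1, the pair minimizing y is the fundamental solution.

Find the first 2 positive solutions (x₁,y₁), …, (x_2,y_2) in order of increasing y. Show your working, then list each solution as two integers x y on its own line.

66249 9100
8777860001 1205731800

√53 = [7; 3,1,1,3,14, …], period ℓ=5 (odd) → k=9
step 0: (7, 1)  from 7·(1,0) + (0,1)
…
step 3: (51, 7)  from 1·(29,4) + (22,3)
step 4: (182, 25)  from 3·(51,7) + (29,4)
step 5: (2599, 357)  from 14·(182,25) + (51,7)
…
step 8: (18557, 2549)  from 1·(10578,1453) + (7979,1096)
step 9: (66249, 9100)  from 3·(18557,2549) + (10578,1453)
→ (66249, 9100).  Check: 66249²=4388930001, 53·9100²=4388930000, difference 1.
k=2:  x_2 = 66249·66249+53·9100·9100 = 8777860001,  y_2 = 66249·9100+9100·66249 = 1205731800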